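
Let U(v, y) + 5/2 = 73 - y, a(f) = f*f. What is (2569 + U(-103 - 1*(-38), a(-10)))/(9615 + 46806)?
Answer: 1693/37614 ≈ 0.045010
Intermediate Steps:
a(f) = f²
U(v, y) = 141/2 - y (U(v, y) = -5/2 + (73 - y) = 141/2 - y)
(2569 + U(-103 - 1*(-38), a(-10)))/(9615 + 46806) = (2569 + (141/2 - 1*(-10)²))/(9615 + 46806) = (2569 + (141/2 - 1*100))/56421 = (2569 + (141/2 - 100))*(1/56421) = (2569 - 59/2)*(1/56421) = (5079/2)*(1/56421) = 1693/37614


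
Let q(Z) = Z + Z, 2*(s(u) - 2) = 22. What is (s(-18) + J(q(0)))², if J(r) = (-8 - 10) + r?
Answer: 25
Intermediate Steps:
s(u) = 13 (s(u) = 2 + (½)*22 = 2 + 11 = 13)
q(Z) = 2*Z
J(r) = -18 + r
(s(-18) + J(q(0)))² = (13 + (-18 + 2*0))² = (13 + (-18 + 0))² = (13 - 18)² = (-5)² = 25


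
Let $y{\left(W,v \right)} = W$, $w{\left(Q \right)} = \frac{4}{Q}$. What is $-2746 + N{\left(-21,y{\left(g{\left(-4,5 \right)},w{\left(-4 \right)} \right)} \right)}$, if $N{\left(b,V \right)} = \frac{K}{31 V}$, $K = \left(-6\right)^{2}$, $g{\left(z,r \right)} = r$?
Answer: $- \frac{425594}{155} \approx -2745.8$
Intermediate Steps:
$K = 36$
$N{\left(b,V \right)} = \frac{36}{31 V}$
$-2746 + N{\left(-21,y{\left(g{\left(-4,5 \right)},w{\left(-4 \right)} \right)} \right)} = -2746 + \frac{36}{31 \cdot 5} = -2746 + \frac{36}{31} \cdot \frac{1}{5} = -2746 + \frac{36}{155} = - \frac{425594}{155}$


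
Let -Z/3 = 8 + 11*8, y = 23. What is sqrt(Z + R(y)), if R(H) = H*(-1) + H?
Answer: 12*I*sqrt(2) ≈ 16.971*I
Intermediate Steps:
R(H) = 0 (R(H) = -H + H = 0)
Z = -288 (Z = -3*(8 + 11*8) = -3*(8 + 88) = -3*96 = -288)
sqrt(Z + R(y)) = sqrt(-288 + 0) = sqrt(-288) = 12*I*sqrt(2)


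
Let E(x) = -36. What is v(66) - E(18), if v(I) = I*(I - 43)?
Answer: 1554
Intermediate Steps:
v(I) = I*(-43 + I)
v(66) - E(18) = 66*(-43 + 66) - 1*(-36) = 66*23 + 36 = 1518 + 36 = 1554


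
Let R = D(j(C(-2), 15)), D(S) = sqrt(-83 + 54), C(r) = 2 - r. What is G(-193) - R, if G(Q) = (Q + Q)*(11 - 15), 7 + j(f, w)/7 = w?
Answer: 1544 - I*sqrt(29) ≈ 1544.0 - 5.3852*I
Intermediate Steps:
j(f, w) = -49 + 7*w
D(S) = I*sqrt(29) (D(S) = sqrt(-29) = I*sqrt(29))
G(Q) = -8*Q (G(Q) = (2*Q)*(-4) = -8*Q)
R = I*sqrt(29) ≈ 5.3852*I
G(-193) - R = -8*(-193) - I*sqrt(29) = 1544 - I*sqrt(29)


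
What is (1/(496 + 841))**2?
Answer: 1/1787569 ≈ 5.5942e-7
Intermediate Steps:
(1/(496 + 841))**2 = (1/1337)**2 = 1/1787569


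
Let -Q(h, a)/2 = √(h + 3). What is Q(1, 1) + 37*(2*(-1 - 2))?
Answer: -226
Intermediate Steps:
Q(h, a) = -2*√(3 + h) (Q(h, a) = -2*√(h + 3) = -2*√(3 + h))
Q(1, 1) + 37*(2*(-1 - 2)) = -2*√(3 + 1) + 37*(2*(-1 - 2)) = -2*√4 + 37*(2*(-3)) = -2*2 + 37*(-6) = -4 - 222 = -226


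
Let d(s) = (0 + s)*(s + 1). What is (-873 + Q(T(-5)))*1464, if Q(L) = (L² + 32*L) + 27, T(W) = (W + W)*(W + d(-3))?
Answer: -1560624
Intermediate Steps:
d(s) = s*(1 + s)
T(W) = 2*W*(6 + W) (T(W) = (W + W)*(W - 3*(1 - 3)) = (2*W)*(W - 3*(-2)) = (2*W)*(W + 6) = (2*W)*(6 + W) = 2*W*(6 + W))
Q(L) = 27 + L² + 32*L
(-873 + Q(T(-5)))*1464 = (-873 + (27 + (2*(-5)*(6 - 5))² + 32*(2*(-5)*(6 - 5))))*1464 = (-873 + (27 + (2*(-5)*1)² + 32*(2*(-5)*1)))*1464 = (-873 + (27 + (-10)² + 32*(-10)))*1464 = (-873 + (27 + 100 - 320))*1464 = (-873 - 193)*1464 = -1066*1464 = -1560624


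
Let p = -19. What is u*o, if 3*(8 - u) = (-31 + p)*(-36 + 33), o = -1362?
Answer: 57204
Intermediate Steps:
u = -42 (u = 8 - (-31 - 19)*(-36 + 33)/3 = 8 - (-50)*(-3)/3 = 8 - 1/3*150 = 8 - 50 = -42)
u*o = -42*(-1362) = 57204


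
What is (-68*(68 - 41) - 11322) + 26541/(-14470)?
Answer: -190422801/14470 ≈ -13160.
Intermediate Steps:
(-68*(68 - 41) - 11322) + 26541/(-14470) = (-68*27 - 11322) + 26541*(-1/14470) = (-1836 - 11322) - 26541/14470 = -13158 - 26541/14470 = -190422801/14470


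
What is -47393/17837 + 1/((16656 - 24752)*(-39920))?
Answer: -15317053603923/5764781411840 ≈ -2.6570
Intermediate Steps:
-47393/17837 + 1/((16656 - 24752)*(-39920)) = -47393*1/17837 - 1/39920/(-8096) = -47393/17837 - 1/8096*(-1/39920) = -47393/17837 + 1/323192320 = -15317053603923/5764781411840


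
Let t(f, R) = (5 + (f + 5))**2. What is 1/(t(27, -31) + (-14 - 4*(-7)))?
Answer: 1/1383 ≈ 0.00072307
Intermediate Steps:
t(f, R) = (10 + f)**2 (t(f, R) = (5 + (5 + f))**2 = (10 + f)**2)
1/(t(27, -31) + (-14 - 4*(-7))) = 1/((10 + 27)**2 + (-14 - 4*(-7))) = 1/(37**2 + (-14 + 28)) = 1/(1369 + 14) = 1/1383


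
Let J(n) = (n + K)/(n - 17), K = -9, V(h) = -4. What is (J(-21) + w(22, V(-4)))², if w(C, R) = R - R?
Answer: 225/361 ≈ 0.62327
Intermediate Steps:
w(C, R) = 0
J(n) = (-9 + n)/(-17 + n) (J(n) = (n - 9)/(n - 17) = (-9 + n)/(-17 + n))
(J(-21) + w(22, V(-4)))² = ((-9 - 21)/(-17 - 21) + 0)² = (-30/(-38) + 0)² = (-1/38*(-30) + 0)² = (15/19 + 0)² = (15/19)² = 225/361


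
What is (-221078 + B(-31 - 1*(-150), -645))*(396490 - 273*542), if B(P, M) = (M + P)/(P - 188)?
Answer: -3790949308544/69 ≈ -5.4941e+10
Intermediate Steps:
B(P, M) = (M + P)/(-188 + P)
(-221078 + B(-31 - 1*(-150), -645))*(396490 - 273*542) = (-221078 + (-645 + (-31 - 1*(-150)))/(-188 + (-31 - 1*(-150))))*(396490 - 273*542) = (-221078 + (-645 + (-31 + 150))/(-188 + (-31 + 150)))*(396490 - 147966) = (-221078 + (-645 + 119)/(-188 + 119))*248524 = (-221078 - 526/(-69))*248524 = (-221078 - 1/69*(-526))*248524 = (-221078 + 526/69)*248524 = -15253856/69*248524 = -3790949308544/69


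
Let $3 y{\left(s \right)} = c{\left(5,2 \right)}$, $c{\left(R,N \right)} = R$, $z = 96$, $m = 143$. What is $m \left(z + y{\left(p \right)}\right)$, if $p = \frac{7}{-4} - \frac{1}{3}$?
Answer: $\frac{41899}{3} \approx 13966.0$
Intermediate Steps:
$p = - \frac{25}{12}$ ($p = 7 \left(- \frac{1}{4}\right) - \frac{1}{3} = - \frac{7}{4} - \frac{1}{3} = - \frac{25}{12} \approx -2.0833$)
$y{\left(s \right)} = \frac{5}{3}$ ($y{\left(s \right)} = \frac{1}{3} \cdot 5 = \frac{5}{3}$)
$m \left(z + y{\left(p \right)}\right) = 143 \left(96 + \frac{5}{3}\right) = 143 \cdot \frac{293}{3} = \frac{41899}{3}$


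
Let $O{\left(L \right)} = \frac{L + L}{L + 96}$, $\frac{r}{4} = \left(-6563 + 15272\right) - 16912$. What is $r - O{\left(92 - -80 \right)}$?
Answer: $- \frac{2198490}{67} \approx -32813.0$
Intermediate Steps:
$r = -32812$ ($r = 4 \left(\left(-6563 + 15272\right) - 16912\right) = 4 \left(8709 - 16912\right) = 4 \left(-8203\right) = -32812$)
$O{\left(L \right)} = \frac{2 L}{96 + L}$
$r - O{\left(92 - -80 \right)} = -32812 - \frac{2 \left(92 - -80\right)}{96 + \left(92 - -80\right)} = -32812 - \frac{2 \left(92 + 80\right)}{96 + \left(92 + 80\right)} = -32812 - 2 \cdot 172 \frac{1}{96 + 172} = -32812 - 2 \cdot 172 \cdot \frac{1}{268} = -32812 - \frac{86}{67} = - \frac{2198490}{67}$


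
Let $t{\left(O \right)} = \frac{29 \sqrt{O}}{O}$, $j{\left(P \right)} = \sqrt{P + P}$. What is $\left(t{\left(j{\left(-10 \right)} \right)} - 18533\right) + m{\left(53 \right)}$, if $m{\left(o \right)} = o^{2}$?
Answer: $-15724 - \frac{29 \left(-5\right)^{\frac{3}{4}} \sqrt{2}}{10} \approx -15714.0 - 9.6967 i$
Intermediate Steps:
$j{\left(P \right)} = \sqrt{2} \sqrt{P}$ ($j{\left(P \right)} = \sqrt{2 P} = \sqrt{2} \sqrt{P}$)
$t{\left(O \right)} = \frac{29}{\sqrt{O}}$
$\left(t{\left(j{\left(-10 \right)} \right)} - 18533\right) + m{\left(53 \right)} = \left(\frac{29}{\sqrt[4]{-10} \sqrt[4]{2}} - 18533\right) + 53^{2} = \left(\frac{29}{\sqrt[4]{2} \sqrt[4]{10} \sqrt{i}} - 18533\right) + 2809 = \left(\frac{29}{\sqrt{2} \sqrt[4]{5} \sqrt{i}} - 18533\right) + 2809 = \left(29 \frac{\sqrt{2} \cdot 5^{\frac{3}{4}} \left(- i^{\frac{3}{2}}\right)}{10} - 18533\right) + 2809 = \left(- \frac{29 \sqrt{2} \cdot 5^{\frac{3}{4}} i^{\frac{3}{2}}}{10} - 18533\right) + 2809 = \left(-18533 - \frac{29 \sqrt{2} \cdot 5^{\frac{3}{4}} i^{\frac{3}{2}}}{10}\right) + 2809 = -15724 - \frac{29 \sqrt{2} \cdot 5^{\frac{3}{4}} i^{\frac{3}{2}}}{10}$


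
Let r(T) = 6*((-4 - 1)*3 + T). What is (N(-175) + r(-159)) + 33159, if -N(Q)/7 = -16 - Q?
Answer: 31002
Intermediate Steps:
N(Q) = 112 + 7*Q (N(Q) = -7*(-16 - Q) = 112 + 7*Q)
r(T) = -90 + 6*T (r(T) = 6*(-5*3 + T) = 6*(-15 + T) = -90 + 6*T)
(N(-175) + r(-159)) + 33159 = ((112 + 7*(-175)) + (-90 + 6*(-159))) + 33159 = ((112 - 1225) + (-90 - 954)) + 33159 = (-1113 - 1044) + 33159 = -2157 + 33159 = 31002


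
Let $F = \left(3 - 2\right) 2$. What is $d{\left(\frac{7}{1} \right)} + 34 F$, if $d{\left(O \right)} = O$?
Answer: $75$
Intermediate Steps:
$F = 2$ ($F = 1 \cdot 2 = 2$)
$d{\left(\frac{7}{1} \right)} + 34 F = \frac{7}{1} + 34 \cdot 2 = 7 \cdot 1 + 68 = 7 + 68 = 75$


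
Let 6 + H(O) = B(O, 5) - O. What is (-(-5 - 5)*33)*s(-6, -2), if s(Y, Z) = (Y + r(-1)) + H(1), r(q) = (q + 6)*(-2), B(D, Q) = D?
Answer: -7260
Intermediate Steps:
H(O) = -6 (H(O) = -6 + (O - O) = -6 + 0 = -6)
r(q) = -12 - 2*q (r(q) = (6 + q)*(-2) = -12 - 2*q)
s(Y, Z) = -16 + Y (s(Y, Z) = (Y + (-12 - 2*(-1))) - 6 = (Y + (-12 + 2)) - 6 = (Y - 10) - 6 = (-10 + Y) - 6 = -16 + Y)
(-(-5 - 5)*33)*s(-6, -2) = (-(-5 - 5)*33)*(-16 - 6) = (-1*(-10)*33)*(-22) = (10*33)*(-22) = 330*(-22) = -7260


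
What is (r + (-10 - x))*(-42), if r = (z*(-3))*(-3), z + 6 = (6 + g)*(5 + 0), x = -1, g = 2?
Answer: -12474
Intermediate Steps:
z = 34 (z = -6 + (6 + 2)*(5 + 0) = -6 + 8*5 = -6 + 40 = 34)
r = 306 (r = (34*(-3))*(-3) = -102*(-3) = 306)
(r + (-10 - x))*(-42) = (306 + (-10 - 1*(-1)))*(-42) = (306 + (-10 + 1))*(-42) = (306 - 9)*(-42) = 297*(-42) = -12474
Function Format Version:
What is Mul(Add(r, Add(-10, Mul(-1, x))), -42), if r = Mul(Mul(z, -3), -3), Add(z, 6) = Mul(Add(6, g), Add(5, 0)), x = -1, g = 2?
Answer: -12474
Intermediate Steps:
z = 34 (z = Add(-6, Mul(Add(6, 2), Add(5, 0))) = Add(-6, Mul(8, 5)) = Add(-6, 40) = 34)
r = 306 (r = Mul(Mul(34, -3), -3) = Mul(-102, -3) = 306)
Mul(Add(r, Add(-10, Mul(-1, x))), -42) = Mul(Add(306, Add(-10, Mul(-1, -1))), -42) = Mul(Add(306, Add(-10, 1)), -42) = Mul(Add(306, -9), -42) = Mul(297, -42) = -12474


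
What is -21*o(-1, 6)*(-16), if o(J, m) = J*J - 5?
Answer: -1344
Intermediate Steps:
o(J, m) = -5 + J² (o(J, m) = J² - 5 = -5 + J²)
-21*o(-1, 6)*(-16) = -21*(-5 + (-1)²)*(-16) = -21*(-5 + 1)*(-16) = -21*(-4)*(-16) = -(-84)*(-16) = -1*1344 = -1344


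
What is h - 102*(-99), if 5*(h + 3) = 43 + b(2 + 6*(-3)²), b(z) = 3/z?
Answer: 2829011/280 ≈ 10104.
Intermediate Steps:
h = 1571/280 (h = -3 + (43 + 3/(2 + 6*(-3)²))/5 = -3 + (43 + 3/(2 + 6*9))/5 = -3 + (43 + 3/(2 + 54))/5 = -3 + (43 + 3/56)/5 = -3 + (⅕)*(2411/56) = -3 + 2411/280 = 1571/280 ≈ 5.6107)
h - 102*(-99) = 1571/280 - 102*(-99) = 1571/280 + 10098 = 2829011/280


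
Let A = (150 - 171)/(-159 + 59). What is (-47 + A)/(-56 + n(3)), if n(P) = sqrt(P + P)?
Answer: 32753/39125 + 4679*sqrt(6)/313000 ≈ 0.87375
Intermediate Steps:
n(P) = sqrt(2)*sqrt(P) (n(P) = sqrt(2*P) = sqrt(2)*sqrt(P))
A = 21/100 (A = -21/(-100) = -21*(-1/100) = 21/100 ≈ 0.21000)
(-47 + A)/(-56 + n(3)) = (-47 + 21/100)/(-56 + sqrt(2)*sqrt(3)) = -4679/(100*(-56 + sqrt(6)))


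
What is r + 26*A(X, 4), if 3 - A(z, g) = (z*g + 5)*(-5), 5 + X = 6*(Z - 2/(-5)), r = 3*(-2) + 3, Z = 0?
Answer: -627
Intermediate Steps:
r = -3 (r = -6 + 3 = -3)
X = -13/5 (X = -5 + 6*(0 - 2/(-5)) = -5 + 6*(0 - 2*(-1/5)) = -5 + 6*(0 + 2/5) = -5 + 6*(2/5) = -5 + 12/5 = -13/5 ≈ -2.6000)
A(z, g) = 28 + 5*g*z (A(z, g) = 3 - (z*g + 5)*(-5) = 3 - (g*z + 5)*(-5) = 3 - (5 + g*z)*(-5) = 3 - (-25 - 5*g*z) = 3 + (25 + 5*g*z) = 28 + 5*g*z)
r + 26*A(X, 4) = -3 + 26*(28 + 5*4*(-13/5)) = -3 + 26*(28 - 52) = -3 + 26*(-24) = -3 - 624 = -627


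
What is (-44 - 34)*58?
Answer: -4524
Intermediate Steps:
(-44 - 34)*58 = -78*58 = -4524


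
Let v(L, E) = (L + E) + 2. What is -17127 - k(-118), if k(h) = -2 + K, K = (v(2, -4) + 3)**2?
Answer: -17134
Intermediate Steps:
v(L, E) = 2 + E + L (v(L, E) = (E + L) + 2 = 2 + E + L)
K = 9 (K = ((2 - 4 + 2) + 3)**2 = (0 + 3)**2 = 3**2 = 9)
k(h) = 7 (k(h) = -2 + 9 = 7)
-17127 - k(-118) = -17127 - 1*7 = -17127 - 7 = -17134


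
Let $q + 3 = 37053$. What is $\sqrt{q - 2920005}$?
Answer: $i \sqrt{2882955} \approx 1697.9 i$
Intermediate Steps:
$q = 37050$ ($q = -3 + 37053 = 37050$)
$\sqrt{q - 2920005} = \sqrt{37050 - 2920005} = \sqrt{-2882955} = i \sqrt{2882955}$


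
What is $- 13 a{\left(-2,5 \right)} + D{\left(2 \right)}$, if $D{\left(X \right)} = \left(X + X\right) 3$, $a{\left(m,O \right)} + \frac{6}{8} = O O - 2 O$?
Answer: $- \frac{693}{4} \approx -173.25$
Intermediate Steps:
$a{\left(m,O \right)} = - \frac{3}{4} + O^{2} - 2 O$ ($a{\left(m,O \right)} = - \frac{3}{4} - \left(2 O - O O\right) = - \frac{3}{4} + \left(O^{2} - 2 O\right) = - \frac{3}{4} + O^{2} - 2 O$)
$D{\left(X \right)} = 6 X$ ($D{\left(X \right)} = 2 X 3 = 6 X$)
$- 13 a{\left(-2,5 \right)} + D{\left(2 \right)} = - 13 \left(- \frac{3}{4} + 5^{2} - 10\right) + 6 \cdot 2 = - 13 \left(- \frac{3}{4} + 25 - 10\right) + 12 = \left(-13\right) \frac{57}{4} + 12 = - \frac{741}{4} + 12 = - \frac{693}{4}$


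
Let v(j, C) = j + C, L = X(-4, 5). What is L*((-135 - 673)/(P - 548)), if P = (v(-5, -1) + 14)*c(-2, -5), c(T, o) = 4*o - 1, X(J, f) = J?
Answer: -808/179 ≈ -4.5140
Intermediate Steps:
L = -4
c(T, o) = -1 + 4*o
v(j, C) = C + j
P = -168 (P = ((-1 - 5) + 14)*(-1 + 4*(-5)) = (-6 + 14)*(-1 - 20) = 8*(-21) = -168)
L*((-135 - 673)/(P - 548)) = -4*(-135 - 673)/(-168 - 548) = -(-3232)/(-716) = -(-3232)*(-1)/716 = -4*202/179 = -808/179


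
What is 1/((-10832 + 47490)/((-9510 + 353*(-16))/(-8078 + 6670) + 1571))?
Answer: 101233/2346112 ≈ 0.043149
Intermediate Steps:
1/((-10832 + 47490)/((-9510 + 353*(-16))/(-8078 + 6670) + 1571)) = 1/(36658/((-9510 - 5648)/(-1408) + 1571)) = 1/(36658/(-15158*(-1/1408) + 1571)) = 1/(36658/(689/64 + 1571)) = 1/(36658/(101233/64)) = 1/(36658*(64/101233)) = 1/(2346112/101233) = 101233/2346112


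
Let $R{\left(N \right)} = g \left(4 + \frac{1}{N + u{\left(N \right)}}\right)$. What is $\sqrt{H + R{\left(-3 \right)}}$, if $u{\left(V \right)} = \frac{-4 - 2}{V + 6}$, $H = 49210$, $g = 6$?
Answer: $\frac{2 \sqrt{307705}}{5} \approx 221.88$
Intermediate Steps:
$u{\left(V \right)} = - \frac{6}{6 + V}$
$R{\left(N \right)} = 24 + \frac{6}{N - \frac{6}{6 + N}}$ ($R{\left(N \right)} = 6 \left(4 + \frac{1}{N - \frac{6}{6 + N}}\right) = 24 + \frac{6}{N - \frac{6}{6 + N}}$)
$\sqrt{H + R{\left(-3 \right)}} = \sqrt{49210 + \frac{6 \left(-24 + \left(1 + 4 \left(-3\right)\right) \left(6 - 3\right)\right)}{-6 - 3 \left(6 - 3\right)}} = \sqrt{49210 + \frac{6 \left(-24 + \left(1 - 12\right) 3\right)}{-6 - 9}} = \sqrt{49210 + \frac{6 \left(-24 - 33\right)}{-6 - 9}} = \sqrt{49210 + \frac{6 \left(-24 - 33\right)}{-15}} = \sqrt{49210 + 6 \left(- \frac{1}{15}\right) \left(-57\right)} = \sqrt{49210 + \frac{114}{5}} = \sqrt{\frac{246164}{5}} = \frac{2 \sqrt{307705}}{5}$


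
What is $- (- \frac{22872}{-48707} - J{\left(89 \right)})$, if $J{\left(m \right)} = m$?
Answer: $\frac{4312051}{48707} \approx 88.53$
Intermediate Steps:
$- (- \frac{22872}{-48707} - J{\left(89 \right)}) = - (- \frac{22872}{-48707} - 89) = - (\left(-22872\right) \left(- \frac{1}{48707}\right) - 89) = - (\frac{22872}{48707} - 89) = \left(-1\right) \left(- \frac{4312051}{48707}\right) = \frac{4312051}{48707}$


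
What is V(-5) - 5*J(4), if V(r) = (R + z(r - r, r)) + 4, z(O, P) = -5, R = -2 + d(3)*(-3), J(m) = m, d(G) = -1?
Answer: -20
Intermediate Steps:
R = 1 (R = -2 - 1*(-3) = -2 + 3 = 1)
V(r) = 0 (V(r) = (1 - 5) + 4 = -4 + 4 = 0)
V(-5) - 5*J(4) = 0 - 5*4 = 0 - 20 = -20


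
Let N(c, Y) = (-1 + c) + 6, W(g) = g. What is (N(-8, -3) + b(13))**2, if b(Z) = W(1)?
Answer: 4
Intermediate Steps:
b(Z) = 1
N(c, Y) = 5 + c
(N(-8, -3) + b(13))**2 = ((5 - 8) + 1)**2 = (-3 + 1)**2 = (-2)**2 = 4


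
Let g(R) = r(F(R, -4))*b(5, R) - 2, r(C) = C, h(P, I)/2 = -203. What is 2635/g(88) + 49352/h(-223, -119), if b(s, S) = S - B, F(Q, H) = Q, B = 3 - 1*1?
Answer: -186163711/1535898 ≈ -121.21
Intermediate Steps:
B = 2 (B = 3 - 1 = 2)
h(P, I) = -406 (h(P, I) = 2*(-203) = -406)
b(s, S) = -2 + S (b(s, S) = S - 1*2 = S - 2 = -2 + S)
g(R) = -2 + R*(-2 + R) (g(R) = R*(-2 + R) - 2 = -2 + R*(-2 + R))
2635/g(88) + 49352/h(-223, -119) = 2635/(-2 + 88*(-2 + 88)) + 49352/(-406) = 2635/(-2 + 88*86) + 49352*(-1/406) = 2635/(-2 + 7568) - 24676/203 = 2635/7566 - 24676/203 = -186163711/1535898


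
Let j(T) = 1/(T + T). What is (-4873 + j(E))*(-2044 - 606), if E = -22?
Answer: 284097225/22 ≈ 1.2914e+7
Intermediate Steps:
j(T) = 1/(2*T)
(-4873 + j(E))*(-2044 - 606) = (-4873 + (½)/(-22))*(-2044 - 606) = (-4873 + (½)*(-1/22))*(-2650) = (-4873 - 1/44)*(-2650) = -214413/44*(-2650) = 284097225/22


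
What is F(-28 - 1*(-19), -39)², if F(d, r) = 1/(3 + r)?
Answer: 1/1296 ≈ 0.00077160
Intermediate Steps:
F(-28 - 1*(-19), -39)² = (1/(3 - 39))² = (1/(-36))² = (-1/36)² = 1/1296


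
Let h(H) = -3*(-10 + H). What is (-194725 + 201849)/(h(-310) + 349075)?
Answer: 52/2555 ≈ 0.020352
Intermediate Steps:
h(H) = 30 - 3*H
(-194725 + 201849)/(h(-310) + 349075) = (-194725 + 201849)/((30 - 3*(-310)) + 349075) = 7124/((30 + 930) + 349075) = 7124/(960 + 349075) = 7124/350035 = 7124*(1/350035) = 52/2555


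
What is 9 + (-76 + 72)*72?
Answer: -279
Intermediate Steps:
9 + (-76 + 72)*72 = 9 - 4*72 = 9 - 288 = -279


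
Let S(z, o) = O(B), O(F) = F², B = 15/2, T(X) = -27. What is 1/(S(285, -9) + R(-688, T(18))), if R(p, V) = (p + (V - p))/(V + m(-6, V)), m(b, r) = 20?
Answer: 28/1683 ≈ 0.016637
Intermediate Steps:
B = 15/2 (B = 15*(½) = 15/2 ≈ 7.5000)
R(p, V) = V/(20 + V) (R(p, V) = (p + (V - p))/(V + 20) = V/(20 + V))
S(z, o) = 225/4 (S(z, o) = (15/2)² = 225/4)
1/(S(285, -9) + R(-688, T(18))) = 1/(225/4 - 27/(20 - 27)) = 1/(225/4 - 27/(-7)) = 1/(225/4 - 27*(-⅐)) = 1/(225/4 + 27/7) = 1/(1683/28) = 28/1683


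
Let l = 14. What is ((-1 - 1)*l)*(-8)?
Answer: 224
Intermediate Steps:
((-1 - 1)*l)*(-8) = ((-1 - 1)*14)*(-8) = -2*14*(-8) = -28*(-8) = 224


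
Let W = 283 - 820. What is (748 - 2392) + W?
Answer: -2181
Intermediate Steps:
W = -537
(748 - 2392) + W = (748 - 2392) - 537 = -1644 - 537 = -2181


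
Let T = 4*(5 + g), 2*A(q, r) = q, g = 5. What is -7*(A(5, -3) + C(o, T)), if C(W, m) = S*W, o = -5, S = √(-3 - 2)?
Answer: -35/2 + 35*I*√5 ≈ -17.5 + 78.262*I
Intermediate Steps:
A(q, r) = q/2
S = I*√5 (S = √(-5) = I*√5 ≈ 2.2361*I)
T = 40 (T = 4*(5 + 5) = 4*10 = 40)
C(W, m) = I*W*√5 (C(W, m) = (I*√5)*W = I*W*√5)
-7*(A(5, -3) + C(o, T)) = -7*((½)*5 + I*(-5)*√5) = -7*(5/2 - 5*I*√5) = -35/2 + 35*I*√5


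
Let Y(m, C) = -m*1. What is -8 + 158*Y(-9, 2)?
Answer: 1414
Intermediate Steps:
Y(m, C) = -m
-8 + 158*Y(-9, 2) = -8 + 158*(-1*(-9)) = -8 + 158*9 = -8 + 1422 = 1414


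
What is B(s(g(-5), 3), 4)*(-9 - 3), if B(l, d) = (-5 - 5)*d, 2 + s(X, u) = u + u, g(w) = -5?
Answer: 480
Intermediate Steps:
s(X, u) = -2 + 2*u (s(X, u) = -2 + (u + u) = -2 + 2*u)
B(l, d) = -10*d
B(s(g(-5), 3), 4)*(-9 - 3) = (-10*4)*(-9 - 3) = -40*(-12) = 480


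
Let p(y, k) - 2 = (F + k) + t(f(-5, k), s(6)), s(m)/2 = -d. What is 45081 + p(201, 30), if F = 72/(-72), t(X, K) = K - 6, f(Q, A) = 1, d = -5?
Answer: 45116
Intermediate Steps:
s(m) = 10 (s(m) = 2*(-1*(-5)) = 2*5 = 10)
t(X, K) = -6 + K
F = -1 (F = 72*(-1/72) = -1)
p(y, k) = 5 + k (p(y, k) = 2 + ((-1 + k) + (-6 + 10)) = 2 + ((-1 + k) + 4) = 2 + (3 + k) = 5 + k)
45081 + p(201, 30) = 45081 + (5 + 30) = 45081 + 35 = 45116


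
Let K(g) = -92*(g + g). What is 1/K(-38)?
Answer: 1/6992 ≈ 0.00014302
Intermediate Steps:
K(g) = -184*g
1/K(-38) = 1/(-184*(-38)) = 1/6992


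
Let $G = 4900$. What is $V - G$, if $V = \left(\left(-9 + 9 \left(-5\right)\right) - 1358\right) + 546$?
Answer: $-5766$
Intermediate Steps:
$V = -866$ ($V = \left(\left(-9 - 45\right) - 1358\right) + 546 = \left(-54 - 1358\right) + 546 = -1412 + 546 = -866$)
$V - G = -866 - 4900 = -5766$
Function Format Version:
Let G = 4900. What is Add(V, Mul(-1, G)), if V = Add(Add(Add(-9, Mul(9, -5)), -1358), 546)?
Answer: -5766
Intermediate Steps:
V = -866 (V = Add(Add(Add(-9, -45), -1358), 546) = Add(Add(-54, -1358), 546) = Add(-1412, 546) = -866)
Add(V, Mul(-1, G)) = Add(-866, Mul(-1, 4900)) = Add(-866, -4900) = -5766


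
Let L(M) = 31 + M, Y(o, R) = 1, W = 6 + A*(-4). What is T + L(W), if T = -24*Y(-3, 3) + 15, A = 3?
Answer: 16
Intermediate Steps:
W = -6 (W = 6 + 3*(-4) = 6 - 12 = -6)
T = -9 (T = -24*1 + 15 = -24 + 15 = -9)
T + L(W) = -9 + (31 - 6) = -9 + 25 = 16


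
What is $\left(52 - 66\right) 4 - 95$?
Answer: $-151$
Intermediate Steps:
$\left(52 - 66\right) 4 - 95 = \left(-14\right) 4 - 95 = -56 - 95 = -151$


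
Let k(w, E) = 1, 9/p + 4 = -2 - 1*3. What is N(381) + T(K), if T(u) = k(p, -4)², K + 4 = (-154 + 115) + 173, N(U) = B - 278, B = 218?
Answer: -59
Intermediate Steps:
p = -1 (p = 9/(-4 + (-2 - 1*3)) = 9/(-4 + (-2 - 3)) = 9/(-4 - 5) = 9/(-9) = 9*(-⅑) = -1)
N(U) = -60 (N(U) = 218 - 278 = -60)
K = 130 (K = -4 + ((-154 + 115) + 173) = -4 + (-39 + 173) = -4 + 134 = 130)
T(u) = 1 (T(u) = 1² = 1)
N(381) + T(K) = -60 + 1 = -59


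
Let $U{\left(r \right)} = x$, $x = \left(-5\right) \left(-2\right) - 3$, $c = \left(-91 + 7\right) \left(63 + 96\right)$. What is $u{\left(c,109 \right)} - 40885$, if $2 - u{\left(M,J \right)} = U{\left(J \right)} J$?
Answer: $-41646$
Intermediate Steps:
$c = -13356$ ($c = \left(-84\right) 159 = -13356$)
$x = 7$ ($x = 10 - 3 = 7$)
$U{\left(r \right)} = 7$
$u{\left(M,J \right)} = 2 - 7 J$
$u{\left(c,109 \right)} - 40885 = \left(2 - 763\right) - 40885 = -761 - 40885 = -41646$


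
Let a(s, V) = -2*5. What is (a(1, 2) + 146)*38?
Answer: 5168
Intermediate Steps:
a(s, V) = -10
(a(1, 2) + 146)*38 = (-10 + 146)*38 = 136*38 = 5168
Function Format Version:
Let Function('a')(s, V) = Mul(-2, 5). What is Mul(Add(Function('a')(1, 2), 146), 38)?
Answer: 5168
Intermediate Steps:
Function('a')(s, V) = -10
Mul(Add(Function('a')(1, 2), 146), 38) = Mul(Add(-10, 146), 38) = Mul(136, 38) = 5168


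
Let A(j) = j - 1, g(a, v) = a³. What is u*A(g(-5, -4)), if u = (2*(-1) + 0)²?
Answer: -504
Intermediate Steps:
u = 4 (u = (-2 + 0)² = (-2)² = 4)
A(j) = -1 + j
u*A(g(-5, -4)) = 4*(-1 + (-5)³) = 4*(-1 - 125) = 4*(-126) = -504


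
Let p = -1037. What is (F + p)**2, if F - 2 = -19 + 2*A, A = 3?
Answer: 1098304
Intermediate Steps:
F = -11 (F = 2 + (-19 + 2*3) = 2 + (-19 + 6) = 2 - 13 = -11)
(F + p)**2 = (-11 - 1037)**2 = (-1048)**2 = 1098304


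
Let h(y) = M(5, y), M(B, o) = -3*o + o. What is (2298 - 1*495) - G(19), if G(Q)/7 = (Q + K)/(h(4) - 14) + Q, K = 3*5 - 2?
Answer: 18482/11 ≈ 1680.2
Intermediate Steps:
M(B, o) = -2*o
h(y) = -2*y
K = 13 (K = 15 - 2 = 13)
G(Q) = -91/22 + 147*Q/22 (G(Q) = 7*((Q + 13)/(-2*4 - 14) + Q) = 7*((13 + Q)/(-8 - 14) + Q) = 7*((13 + Q)/(-22) + Q) = 7*((13 + Q)*(-1/22) + Q) = 7*((-13/22 - Q/22) + Q) = 7*(-13/22 + 21*Q/22) = -91/22 + 147*Q/22)
(2298 - 1*495) - G(19) = (2298 - 1*495) - (-91/22 + (147/22)*19) = (2298 - 495) - (-91/22 + 2793/22) = 1803 - 1*1351/11 = 1803 - 1351/11 = 18482/11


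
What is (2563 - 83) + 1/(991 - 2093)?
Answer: 2732959/1102 ≈ 2480.0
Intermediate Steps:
(2563 - 83) + 1/(991 - 2093) = 2480 + 1/(-1102) = 2480 - 1/1102 = 2732959/1102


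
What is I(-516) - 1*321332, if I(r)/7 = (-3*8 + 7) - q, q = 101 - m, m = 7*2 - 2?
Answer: -322074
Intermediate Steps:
m = 12 (m = 14 - 2 = 12)
q = 89 (q = 101 - 1*12 = 101 - 12 = 89)
I(r) = -742 (I(r) = 7*((-3*8 + 7) - 1*89) = 7*((-24 + 7) - 89) = 7*(-17 - 89) = 7*(-106) = -742)
I(-516) - 1*321332 = -742 - 1*321332 = -742 - 321332 = -322074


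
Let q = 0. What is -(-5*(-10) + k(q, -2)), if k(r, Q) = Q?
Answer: -48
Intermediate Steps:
-(-5*(-10) + k(q, -2)) = -(-5*(-10) - 2) = -(50 - 2) = -1*48 = -48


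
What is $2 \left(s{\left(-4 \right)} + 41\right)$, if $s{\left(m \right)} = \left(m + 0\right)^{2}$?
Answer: $114$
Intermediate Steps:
$s{\left(m \right)} = m^{2}$
$2 \left(s{\left(-4 \right)} + 41\right) = 2 \left(\left(-4\right)^{2} + 41\right) = 2 \left(16 + 41\right) = 2 \cdot 57 = 114$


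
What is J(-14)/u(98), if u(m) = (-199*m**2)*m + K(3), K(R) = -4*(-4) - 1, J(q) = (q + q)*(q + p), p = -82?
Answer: -2688/187297193 ≈ -1.4352e-5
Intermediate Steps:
J(q) = 2*q*(-82 + q) (J(q) = (q + q)*(q - 82) = (2*q)*(-82 + q) = 2*q*(-82 + q))
K(R) = 15 (K(R) = 16 - 1 = 15)
u(m) = 15 - 199*m**3 (u(m) = (-199*m**2)*m + 15 = -199*m**3 + 15 = 15 - 199*m**3)
J(-14)/u(98) = (2*(-14)*(-82 - 14))/(15 - 199*98**3) = (2*(-14)*(-96))/(15 - 199*941192) = 2688/(15 - 187297208) = 2688/(-187297193) = 2688*(-1/187297193) = -2688/187297193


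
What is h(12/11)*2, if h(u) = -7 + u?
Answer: -130/11 ≈ -11.818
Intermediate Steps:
h(12/11)*2 = (-7 + 12/11)*2 = -65/11*2 = -130/11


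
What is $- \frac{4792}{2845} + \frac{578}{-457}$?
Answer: $- \frac{3834354}{1300165} \approx -2.9491$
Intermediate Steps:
$- \frac{4792}{2845} + \frac{578}{-457} = \left(-4792\right) \frac{1}{2845} + 578 \left(- \frac{1}{457}\right) = - \frac{4792}{2845} - \frac{578}{457} = - \frac{3834354}{1300165}$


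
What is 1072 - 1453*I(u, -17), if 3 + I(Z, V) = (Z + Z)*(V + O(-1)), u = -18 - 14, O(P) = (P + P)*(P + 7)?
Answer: -2691337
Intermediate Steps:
O(P) = 2*P*(7 + P) (O(P) = (2*P)*(7 + P) = 2*P*(7 + P))
u = -32
I(Z, V) = -3 + 2*Z*(-12 + V) (I(Z, V) = -3 + (Z + Z)*(V + 2*(-1)*(7 - 1)) = -3 + (2*Z)*(V + 2*(-1)*6) = -3 + (2*Z)*(V - 12) = -3 + (2*Z)*(-12 + V) = -3 + 2*Z*(-12 + V))
1072 - 1453*I(u, -17) = 1072 - 1453*(-3 - 24*(-32) + 2*(-17)*(-32)) = 1072 - 1453*(-3 + 768 + 1088) = 1072 - 1453*1853 = 1072 - 2692409 = -2691337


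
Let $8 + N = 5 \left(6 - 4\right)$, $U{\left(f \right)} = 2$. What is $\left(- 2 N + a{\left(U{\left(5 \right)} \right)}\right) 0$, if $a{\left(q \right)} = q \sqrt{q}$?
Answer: $0$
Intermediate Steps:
$a{\left(q \right)} = q^{\frac{3}{2}}$
$N = 2$ ($N = -8 + 5 \left(6 - 4\right) = -8 + 5 \cdot 2 = -8 + 10 = 2$)
$\left(- 2 N + a{\left(U{\left(5 \right)} \right)}\right) 0 = \left(\left(-2\right) 2 + 2^{\frac{3}{2}}\right) 0 = \left(-4 + 2 \sqrt{2}\right) 0 = 0$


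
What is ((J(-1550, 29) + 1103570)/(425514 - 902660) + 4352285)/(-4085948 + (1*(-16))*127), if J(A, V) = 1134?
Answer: -1038337136953/975281652540 ≈ -1.0647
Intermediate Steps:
((J(-1550, 29) + 1103570)/(425514 - 902660) + 4352285)/(-4085948 + (1*(-16))*127) = ((1134 + 1103570)/(425514 - 902660) + 4352285)/(-4085948 + (1*(-16))*127) = (1104704/(-477146) + 4352285)/(-4085948 - 16*127) = (1104704*(-1/477146) + 4352285)/(-4085948 - 2032) = (-552352/238573 + 4352285)/(-4087980) = (1038337136953/238573)*(-1/4087980) = -1038337136953/975281652540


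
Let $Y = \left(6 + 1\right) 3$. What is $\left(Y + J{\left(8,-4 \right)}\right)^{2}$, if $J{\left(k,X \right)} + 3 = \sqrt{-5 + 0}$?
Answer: $\left(18 + i \sqrt{5}\right)^{2} \approx 319.0 + 80.498 i$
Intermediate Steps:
$J{\left(k,X \right)} = -3 + i \sqrt{5}$ ($J{\left(k,X \right)} = -3 + \sqrt{-5 + 0} = -3 + \sqrt{-5} = -3 + i \sqrt{5}$)
$Y = 21$ ($Y = 7 \cdot 3 = 21$)
$\left(Y + J{\left(8,-4 \right)}\right)^{2} = \left(21 - \left(3 - i \sqrt{5}\right)\right)^{2} = \left(18 + i \sqrt{5}\right)^{2}$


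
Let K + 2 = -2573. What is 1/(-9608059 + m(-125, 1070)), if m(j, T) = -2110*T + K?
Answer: -1/11868334 ≈ -8.4258e-8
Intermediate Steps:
K = -2575 (K = -2 - 2573 = -2575)
m(j, T) = -2575 - 2110*T (m(j, T) = -2110*T - 2575 = -2575 - 2110*T)
1/(-9608059 + m(-125, 1070)) = 1/(-9608059 + (-2575 - 2110*1070)) = 1/(-9608059 + (-2575 - 2257700)) = 1/(-9608059 - 2260275) = 1/(-11868334) = -1/11868334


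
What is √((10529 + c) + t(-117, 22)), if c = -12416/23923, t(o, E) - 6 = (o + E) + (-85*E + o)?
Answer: √4837438801869/23923 ≈ 91.937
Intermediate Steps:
t(o, E) = 6 - 84*E + 2*o (t(o, E) = 6 + ((o + E) + (-85*E + o)) = 6 + ((E + o) + (o - 85*E)) = 6 + (-84*E + 2*o) = 6 - 84*E + 2*o)
c = -12416/23923 (c = -12416*1/23923 = -12416/23923 ≈ -0.51900)
√((10529 + c) + t(-117, 22)) = √((10529 - 12416/23923) + (6 - 84*22 + 2*(-117))) = √(251872851/23923 + (6 - 1848 - 234)) = √(251872851/23923 - 2076) = √(202208703/23923) = √4837438801869/23923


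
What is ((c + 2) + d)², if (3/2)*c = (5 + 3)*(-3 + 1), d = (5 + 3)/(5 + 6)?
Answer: 68644/1089 ≈ 63.034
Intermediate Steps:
d = 8/11 ≈ 0.72727
c = -32/3 (c = 2*((5 + 3)*(-3 + 1))/3 = 2*(8*(-2))/3 = (⅔)*(-16) = -32/3 ≈ -10.667)
((c + 2) + d)² = ((-32/3 + 2) + 8/11)² = (-26/3 + 8/11)² = (-262/33)² = 68644/1089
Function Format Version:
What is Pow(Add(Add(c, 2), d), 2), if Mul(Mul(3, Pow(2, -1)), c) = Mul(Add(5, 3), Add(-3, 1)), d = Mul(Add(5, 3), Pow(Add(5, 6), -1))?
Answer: Rational(68644, 1089) ≈ 63.034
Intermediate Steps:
d = Rational(8, 11) (d = Mul(8, Pow(11, -1)) = Mul(8, Rational(1, 11)) = Rational(8, 11) ≈ 0.72727)
c = Rational(-32, 3) (c = Mul(Rational(2, 3), Mul(Add(5, 3), Add(-3, 1))) = Mul(Rational(2, 3), Mul(8, -2)) = Mul(Rational(2, 3), -16) = Rational(-32, 3) ≈ -10.667)
Pow(Add(Add(c, 2), d), 2) = Pow(Add(Add(Rational(-32, 3), 2), Rational(8, 11)), 2) = Pow(Add(Rational(-26, 3), Rational(8, 11)), 2) = Pow(Rational(-262, 33), 2) = Rational(68644, 1089)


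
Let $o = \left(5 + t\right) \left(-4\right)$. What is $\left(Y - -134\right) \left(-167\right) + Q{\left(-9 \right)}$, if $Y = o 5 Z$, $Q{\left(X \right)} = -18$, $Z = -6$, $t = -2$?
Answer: $-82516$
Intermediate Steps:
$o = -12$ ($o = \left(5 - 2\right) \left(-4\right) = 3 \left(-4\right) = -12$)
$Y = 360$ ($Y = \left(-12\right) 5 \left(-6\right) = \left(-60\right) \left(-6\right) = 360$)
$\left(Y - -134\right) \left(-167\right) + Q{\left(-9 \right)} = \left(360 - -134\right) \left(-167\right) - 18 = \left(360 + 134\right) \left(-167\right) - 18 = 494 \left(-167\right) - 18 = -82498 - 18 = -82516$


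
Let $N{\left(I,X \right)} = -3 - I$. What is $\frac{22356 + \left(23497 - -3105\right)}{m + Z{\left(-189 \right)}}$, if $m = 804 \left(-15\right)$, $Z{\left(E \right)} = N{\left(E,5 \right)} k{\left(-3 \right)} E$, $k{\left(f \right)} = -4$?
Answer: $\frac{24479}{64278} \approx 0.38083$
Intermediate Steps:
$Z{\left(E \right)} = E \left(12 + 4 E\right)$ ($Z{\left(E \right)} = \left(-3 - E\right) \left(-4\right) E = \left(12 + 4 E\right) E = E \left(12 + 4 E\right)$)
$m = -12060$
$\frac{22356 + \left(23497 - -3105\right)}{m + Z{\left(-189 \right)}} = \frac{22356 + \left(23497 - -3105\right)}{-12060 + 4 \left(-189\right) \left(3 - 189\right)} = \frac{22356 + \left(23497 + 3105\right)}{-12060 + 4 \left(-189\right) \left(-186\right)} = \frac{22356 + 26602}{-12060 + 140616} = \frac{48958}{128556} = 48958 \cdot \frac{1}{128556} = \frac{24479}{64278}$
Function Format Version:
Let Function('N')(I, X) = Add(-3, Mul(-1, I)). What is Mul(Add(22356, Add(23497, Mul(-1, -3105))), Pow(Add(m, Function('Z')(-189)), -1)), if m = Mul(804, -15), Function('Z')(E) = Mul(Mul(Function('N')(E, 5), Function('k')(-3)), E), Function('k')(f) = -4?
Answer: Rational(24479, 64278) ≈ 0.38083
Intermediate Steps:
Function('Z')(E) = Mul(E, Add(12, Mul(4, E))) (Function('Z')(E) = Mul(Mul(Add(-3, Mul(-1, E)), -4), E) = Mul(Add(12, Mul(4, E)), E) = Mul(E, Add(12, Mul(4, E))))
m = -12060
Mul(Add(22356, Add(23497, Mul(-1, -3105))), Pow(Add(m, Function('Z')(-189)), -1)) = Mul(Add(22356, Add(23497, Mul(-1, -3105))), Pow(Add(-12060, Mul(4, -189, Add(3, -189))), -1)) = Mul(Add(22356, Add(23497, 3105)), Pow(Add(-12060, Mul(4, -189, -186)), -1)) = Mul(Add(22356, 26602), Pow(Add(-12060, 140616), -1)) = Mul(48958, Pow(128556, -1)) = Mul(48958, Rational(1, 128556)) = Rational(24479, 64278)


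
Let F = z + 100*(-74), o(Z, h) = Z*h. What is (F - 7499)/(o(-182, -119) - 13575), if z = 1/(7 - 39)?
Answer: -476769/258656 ≈ -1.8433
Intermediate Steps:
z = -1/32 (z = 1/(-32) = -1/32 ≈ -0.031250)
F = -236801/32 (F = -1/32 + 100*(-74) = -1/32 - 7400 = -236801/32 ≈ -7400.0)
(F - 7499)/(o(-182, -119) - 13575) = (-236801/32 - 7499)/(-182*(-119) - 13575) = -476769/(32*(21658 - 13575)) = -476769/32/8083 = -476769/32*1/8083 = -476769/258656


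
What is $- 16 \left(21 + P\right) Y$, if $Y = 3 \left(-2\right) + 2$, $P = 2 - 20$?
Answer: $192$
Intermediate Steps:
$P = -18$ ($P = 2 - 20 = -18$)
$Y = -4$ ($Y = -6 + 2 = -4$)
$- 16 \left(21 + P\right) Y = - 16 \left(21 - 18\right) \left(-4\right) = \left(-16\right) 3 \left(-4\right) = \left(-48\right) \left(-4\right) = 192$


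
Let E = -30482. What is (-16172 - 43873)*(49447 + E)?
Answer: -1138753425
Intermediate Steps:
(-16172 - 43873)*(49447 + E) = (-16172 - 43873)*(49447 - 30482) = -60045*18965 = -1138753425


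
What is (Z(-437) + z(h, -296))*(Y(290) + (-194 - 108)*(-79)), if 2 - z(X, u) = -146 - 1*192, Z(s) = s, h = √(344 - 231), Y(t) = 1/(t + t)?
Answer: -1342251177/580 ≈ -2.3142e+6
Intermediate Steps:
Y(t) = 1/(2*t)
h = √113 ≈ 10.630
z(X, u) = 340 (z(X, u) = 2 - (-146 - 1*192) = 2 - (-146 - 192) = 2 - 1*(-338) = 2 + 338 = 340)
(Z(-437) + z(h, -296))*(Y(290) + (-194 - 108)*(-79)) = (-437 + 340)*((½)/290 + (-194 - 108)*(-79)) = -97*((½)*(1/290) - 302*(-79)) = -97*(1/580 + 23858) = -97*13837641/580 = -1342251177/580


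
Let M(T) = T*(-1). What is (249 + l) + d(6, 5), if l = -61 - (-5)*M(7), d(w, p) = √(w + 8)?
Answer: 153 + √14 ≈ 156.74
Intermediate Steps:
d(w, p) = √(8 + w)
M(T) = -T
l = -96 (l = -61 - (-5)*(-1*7) = -61 - (-5)*(-7) = -61 - 1*35 = -61 - 35 = -96)
(249 + l) + d(6, 5) = (249 - 96) + √(8 + 6) = 153 + √14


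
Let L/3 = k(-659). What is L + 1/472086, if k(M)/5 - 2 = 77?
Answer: 559421911/472086 ≈ 1185.0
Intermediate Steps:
k(M) = 395 (k(M) = 10 + 5*77 = 10 + 385 = 395)
L = 1185 (L = 3*395 = 1185)
L + 1/472086 = 1185 + 1/472086 = 559421911/472086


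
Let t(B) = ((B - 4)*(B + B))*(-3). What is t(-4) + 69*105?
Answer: 7053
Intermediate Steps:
t(B) = -6*B*(-4 + B) (t(B) = ((-4 + B)*(2*B))*(-3) = (2*B*(-4 + B))*(-3) = -6*B*(-4 + B))
t(-4) + 69*105 = 6*(-4)*(4 - 1*(-4)) + 69*105 = 6*(-4)*(4 + 4) + 7245 = 6*(-4)*8 + 7245 = -192 + 7245 = 7053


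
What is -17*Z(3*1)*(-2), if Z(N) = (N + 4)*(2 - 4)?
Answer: -476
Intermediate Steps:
Z(N) = -8 - 2*N (Z(N) = (4 + N)*(-2) = -8 - 2*N)
-17*Z(3*1)*(-2) = -17*(-8 - 6)*(-2) = -17*(-14)*(-2) = 238*(-2) = -476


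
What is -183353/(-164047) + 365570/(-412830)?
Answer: 11311480/48721959 ≈ 0.23216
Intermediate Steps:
-183353/(-164047) + 365570/(-412830) = -183353*(-1/164047) + 365570*(-1/412830) = 183353/164047 - 263/297 = 11311480/48721959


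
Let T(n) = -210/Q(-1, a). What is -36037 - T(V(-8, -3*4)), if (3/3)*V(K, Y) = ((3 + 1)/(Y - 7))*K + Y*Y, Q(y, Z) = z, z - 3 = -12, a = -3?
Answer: -108181/3 ≈ -36060.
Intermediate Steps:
z = -9 (z = 3 - 12 = -9)
Q(y, Z) = -9
V(K, Y) = Y² + 4*K/(-7 + Y) (V(K, Y) = ((3 + 1)/(Y - 7))*K + Y*Y = (4/(-7 + Y))*K + Y² = 4*K/(-7 + Y) + Y² = Y² + 4*K/(-7 + Y))
T(n) = 70/3 (T(n) = -210/(-9) = -210*(-⅑) = 70/3)
-36037 - T(V(-8, -3*4)) = -36037 - 1*70/3 = -36037 - 70/3 = -108181/3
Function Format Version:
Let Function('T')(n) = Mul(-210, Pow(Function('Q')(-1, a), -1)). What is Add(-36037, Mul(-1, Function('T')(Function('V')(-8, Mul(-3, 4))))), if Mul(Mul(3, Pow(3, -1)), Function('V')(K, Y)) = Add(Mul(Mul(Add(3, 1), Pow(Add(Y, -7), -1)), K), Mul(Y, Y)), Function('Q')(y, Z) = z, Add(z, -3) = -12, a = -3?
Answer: Rational(-108181, 3) ≈ -36060.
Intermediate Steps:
z = -9 (z = Add(3, -12) = -9)
Function('Q')(y, Z) = -9
Function('V')(K, Y) = Add(Pow(Y, 2), Mul(4, K, Pow(Add(-7, Y), -1))) (Function('V')(K, Y) = Add(Mul(Mul(Add(3, 1), Pow(Add(Y, -7), -1)), K), Mul(Y, Y)) = Add(Mul(Mul(4, Pow(Add(-7, Y), -1)), K), Pow(Y, 2)) = Add(Mul(4, K, Pow(Add(-7, Y), -1)), Pow(Y, 2)) = Add(Pow(Y, 2), Mul(4, K, Pow(Add(-7, Y), -1))))
Function('T')(n) = Rational(70, 3) (Function('T')(n) = Mul(-210, Pow(-9, -1)) = Mul(-210, Rational(-1, 9)) = Rational(70, 3))
Add(-36037, Mul(-1, Function('T')(Function('V')(-8, Mul(-3, 4))))) = Add(-36037, Mul(-1, Rational(70, 3))) = Add(-36037, Rational(-70, 3)) = Rational(-108181, 3)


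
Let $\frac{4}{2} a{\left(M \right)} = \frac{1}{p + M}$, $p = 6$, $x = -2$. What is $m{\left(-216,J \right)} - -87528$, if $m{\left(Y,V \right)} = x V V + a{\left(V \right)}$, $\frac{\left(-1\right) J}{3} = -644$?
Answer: $- \frac{28596042719}{3876} \approx -7.3777 \cdot 10^{6}$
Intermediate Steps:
$J = 1932$ ($J = \left(-3\right) \left(-644\right) = 1932$)
$a{\left(M \right)} = \frac{1}{2 \left(6 + M\right)}$
$m{\left(Y,V \right)} = \frac{1}{2 \left(6 + V\right)} - 2 V^{2}$ ($m{\left(Y,V \right)} = - 2 V V + \frac{1}{2 \left(6 + V\right)} = - 2 V^{2} + \frac{1}{2 \left(6 + V\right)} = \frac{1}{2 \left(6 + V\right)} - 2 V^{2}$)
$m{\left(-216,J \right)} - -87528 = \frac{1 - 4 \cdot 1932^{2} \left(6 + 1932\right)}{2 \left(6 + 1932\right)} - -87528 = \frac{1 - 14930496 \cdot 1938}{2 \cdot 1938} + 87528 = \frac{1}{2} \cdot \frac{1}{1938} \left(1 - 28935301248\right) + 87528 = \frac{1}{2} \cdot \frac{1}{1938} \left(-28935301247\right) + 87528 = - \frac{28935301247}{3876} + 87528 = - \frac{28596042719}{3876}$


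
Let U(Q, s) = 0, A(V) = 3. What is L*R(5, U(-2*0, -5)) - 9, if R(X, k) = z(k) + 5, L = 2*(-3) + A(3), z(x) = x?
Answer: -24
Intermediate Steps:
L = -3 (L = 2*(-3) + 3 = -6 + 3 = -3)
R(X, k) = 5 + k (R(X, k) = k + 5 = 5 + k)
L*R(5, U(-2*0, -5)) - 9 = -3*(5 + 0) - 9 = -3*5 - 9 = -15 - 9 = -24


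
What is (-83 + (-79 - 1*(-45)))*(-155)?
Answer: 18135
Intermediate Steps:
(-83 + (-79 - 1*(-45)))*(-155) = (-83 + (-79 + 45))*(-155) = (-83 - 34)*(-155) = -117*(-155) = 18135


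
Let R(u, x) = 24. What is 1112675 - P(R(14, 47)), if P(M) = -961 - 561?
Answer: 1114197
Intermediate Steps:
P(M) = -1522
1112675 - P(R(14, 47)) = 1112675 - 1*(-1522) = 1112675 + 1522 = 1114197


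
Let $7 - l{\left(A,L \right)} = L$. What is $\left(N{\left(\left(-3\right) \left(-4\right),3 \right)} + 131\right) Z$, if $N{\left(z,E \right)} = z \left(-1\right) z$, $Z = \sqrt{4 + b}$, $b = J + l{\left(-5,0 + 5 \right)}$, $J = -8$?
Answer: $- 13 i \sqrt{2} \approx - 18.385 i$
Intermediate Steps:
$l{\left(A,L \right)} = 7 - L$
$b = -6$ ($b = -8 + \left(7 - \left(0 + 5\right)\right) = -8 + \left(7 - 5\right) = -8 + 2 = -6$)
$Z = i \sqrt{2}$ ($Z = \sqrt{4 - 6} = \sqrt{-2} = i \sqrt{2} \approx 1.4142 i$)
$N{\left(z,E \right)} = - z^{2}$ ($N{\left(z,E \right)} = - z z = - z^{2}$)
$\left(N{\left(\left(-3\right) \left(-4\right),3 \right)} + 131\right) Z = \left(- \left(\left(-3\right) \left(-4\right)\right)^{2} + 131\right) i \sqrt{2} = \left(- 12^{2} + 131\right) i \sqrt{2} = \left(\left(-1\right) 144 + 131\right) i \sqrt{2} = \left(-144 + 131\right) i \sqrt{2} = - 13 i \sqrt{2}$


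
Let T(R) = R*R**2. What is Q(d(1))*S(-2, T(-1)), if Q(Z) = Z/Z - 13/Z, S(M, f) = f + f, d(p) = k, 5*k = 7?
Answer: 116/7 ≈ 16.571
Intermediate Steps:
k = 7/5 (k = (1/5)*7 = 7/5 ≈ 1.4000)
T(R) = R**3
d(p) = 7/5
S(M, f) = 2*f
Q(Z) = 1 - 13/Z
Q(d(1))*S(-2, T(-1)) = ((-13 + 7/5)/(7/5))*(2*(-1)**3) = ((5/7)*(-58/5))*(2*(-1)) = -58/7*(-2) = 116/7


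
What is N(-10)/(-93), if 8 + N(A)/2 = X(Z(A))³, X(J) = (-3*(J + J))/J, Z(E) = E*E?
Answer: 448/93 ≈ 4.8172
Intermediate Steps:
Z(E) = E²
X(J) = -6 (X(J) = (-6*J)/J = -6)
N(A) = -448 (N(A) = -16 + 2*(-6)³ = -16 + 2*(-216) = -16 - 432 = -448)
N(-10)/(-93) = -448/(-93) = -1/93*(-448) = 448/93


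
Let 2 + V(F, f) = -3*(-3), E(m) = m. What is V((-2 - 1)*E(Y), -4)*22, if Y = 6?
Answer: 154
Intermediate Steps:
V(F, f) = 7 (V(F, f) = -2 - 3*(-3) = -2 + 9 = 7)
V((-2 - 1)*E(Y), -4)*22 = 7*22 = 154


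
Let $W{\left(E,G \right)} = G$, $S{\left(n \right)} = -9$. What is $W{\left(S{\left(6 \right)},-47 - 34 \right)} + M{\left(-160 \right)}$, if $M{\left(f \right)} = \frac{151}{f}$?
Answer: $- \frac{13111}{160} \approx -81.944$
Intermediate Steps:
$W{\left(S{\left(6 \right)},-47 - 34 \right)} + M{\left(-160 \right)} = \left(-47 - 34\right) + \frac{151}{-160} = -81 + 151 \left(- \frac{1}{160}\right) = -81 - \frac{151}{160} = - \frac{13111}{160}$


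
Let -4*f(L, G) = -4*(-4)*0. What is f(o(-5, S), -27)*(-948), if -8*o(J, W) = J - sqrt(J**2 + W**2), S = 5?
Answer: 0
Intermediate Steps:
o(J, W) = -J/8 + sqrt(J**2 + W**2)/8 (o(J, W) = -(J - sqrt(J**2 + W**2))/8 = -J/8 + sqrt(J**2 + W**2)/8)
f(L, G) = 0 (f(L, G) = -(-4*(-4))*0/4 = -4*0 = -1/4*0 = 0)
f(o(-5, S), -27)*(-948) = 0*(-948) = 0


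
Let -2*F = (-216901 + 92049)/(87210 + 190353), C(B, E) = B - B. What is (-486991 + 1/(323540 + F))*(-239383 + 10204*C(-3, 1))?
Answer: 805305646317382865693/6907907342 ≈ 1.1658e+11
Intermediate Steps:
C(B, E) = 0
F = 4802/21351 (F = -(-216901 + 92049)/(2*(87210 + 190353)) = -(-62426)/277563 = -1/2*(-9604/21351) = 4802/21351 ≈ 0.22491)
(-486991 + 1/(323540 + F))*(-239383 + 10204*C(-3, 1)) = (-486991 + 1/(323540 + 4802/21351))*(-239383 + 10204*0) = (-486991 + 1/(6907907342/21351))*(-239383 + 0) = (-486991 + 21351/6907907342)*(-239383) = -3364088704366571/6907907342*(-239383) = 805305646317382865693/6907907342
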